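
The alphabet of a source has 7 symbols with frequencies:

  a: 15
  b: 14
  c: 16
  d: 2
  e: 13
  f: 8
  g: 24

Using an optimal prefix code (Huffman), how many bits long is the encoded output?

Greedily combine the two least-frequent nodes:
merge d(2) and f(8): 10
merge 10 and e(13): 23
merge b(14) and a(15): 29
merge c(16) and 23: 39
merge g(24) and 29: 53
merge 39 and 53: 92
The encoded length is the sum of every internal node's weight: 10 + 23 + 29 + 39 + 53 + 92 = 246 bits.

246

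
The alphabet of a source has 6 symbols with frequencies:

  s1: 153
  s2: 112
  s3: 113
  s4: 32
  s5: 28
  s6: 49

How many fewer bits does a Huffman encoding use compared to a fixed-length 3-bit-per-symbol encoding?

318

Fixed-length: 3 bits × 487 symbols = 1461 bits.
Huffman merges:
merge s5(28) and s4(32): 60
merge s6(49) and 60: 109
merge 109 and s2(112): 221
merge s3(113) and s1(153): 266
merge 221 and 266: 487
Huffman total = 60 + 109 + 221 + 266 + 487 = 1143 bits.
Saving = 1461 − 1143 = 318 bits.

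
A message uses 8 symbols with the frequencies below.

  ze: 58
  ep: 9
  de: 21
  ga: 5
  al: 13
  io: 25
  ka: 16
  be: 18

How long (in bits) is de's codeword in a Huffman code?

Repeatedly merge the two smallest:
combine ga(5), ep(9) → 14
combine al(13), 14 → 27
combine ka(16), be(18) → 34
combine de(21), io(25) → 46
combine 27, 34 → 61
combine 46, ze(58) → 104
combine 61, 104 → 165
de's leaf is at depth 3, giving a 3-bit codeword.

3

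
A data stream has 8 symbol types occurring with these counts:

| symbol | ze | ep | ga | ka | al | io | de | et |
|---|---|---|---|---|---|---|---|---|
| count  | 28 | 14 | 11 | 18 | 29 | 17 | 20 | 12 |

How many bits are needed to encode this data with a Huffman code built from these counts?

441

Build the Huffman tree bottom-up:
merge ga(11) and et(12): 23
merge ep(14) and io(17): 31
merge ka(18) and de(20): 38
merge 23 and ze(28): 51
merge al(29) and 31: 60
merge 38 and 51: 89
merge 60 and 89: 149
Each symbol's bit-cost is frequency × depth; summing gives 441 bits (equivalently 23 + 31 + 38 + 51 + 60 + 89 + 149).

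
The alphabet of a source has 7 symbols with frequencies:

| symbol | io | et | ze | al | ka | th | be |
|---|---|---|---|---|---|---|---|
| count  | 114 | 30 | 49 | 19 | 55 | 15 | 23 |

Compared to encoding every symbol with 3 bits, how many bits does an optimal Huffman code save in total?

141

Fixed-length: 3 bits × 305 symbols = 915 bits.
Huffman merges:
combine th(15), al(19) → 34
combine be(23), et(30) → 53
combine 34, ze(49) → 83
combine 53, ka(55) → 108
combine 83, 108 → 191
combine io(114), 191 → 305
Huffman total = 34 + 53 + 83 + 108 + 191 + 305 = 774 bits.
Saving = 915 − 774 = 141 bits.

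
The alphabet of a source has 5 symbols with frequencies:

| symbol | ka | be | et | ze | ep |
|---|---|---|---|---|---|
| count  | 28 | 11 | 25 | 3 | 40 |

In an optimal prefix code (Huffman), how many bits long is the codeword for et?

Build the tree from the bottom:
merge ze(3) and be(11): 14
merge 14 and et(25): 39
merge ka(28) and 39: 67
merge ep(40) and 67: 107
et sits 3 levels below the root, so its codeword is 3 bits.

3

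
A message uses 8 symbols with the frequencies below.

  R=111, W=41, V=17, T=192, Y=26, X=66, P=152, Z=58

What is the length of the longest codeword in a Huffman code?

5

Merge the two lowest-weight nodes at each step:
merge V(17) and Y(26): 43
merge W(41) and 43: 84
merge Z(58) and X(66): 124
merge 84 and R(111): 195
merge 124 and P(152): 276
merge T(192) and 195: 387
merge 276 and 387: 663
The rarest symbols sit at the bottom; the longest codeword is 5 bits.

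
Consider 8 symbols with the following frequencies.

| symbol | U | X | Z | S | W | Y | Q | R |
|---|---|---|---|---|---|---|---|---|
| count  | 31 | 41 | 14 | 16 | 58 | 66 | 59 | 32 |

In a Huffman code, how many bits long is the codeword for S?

Huffman merges, smallest pair first:
combine Z(14), S(16) → 30
combine 30, U(31) → 61
combine R(32), X(41) → 73
combine W(58), Q(59) → 117
combine 61, Y(66) → 127
combine 73, 117 → 190
combine 127, 190 → 317
S's leaf is at depth 4, giving a 4-bit codeword.

4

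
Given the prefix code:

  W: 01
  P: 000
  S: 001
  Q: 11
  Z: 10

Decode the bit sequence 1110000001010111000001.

Read left to right; each codeword is recognised as soon as it completes (prefix code):
  11→Q | 10→Z | 000→P | 001→S | 01→W | 01→W | 11→Q | 000→P | 001→S
Decoded message: QZPSWWQPS

QZPSWWQPS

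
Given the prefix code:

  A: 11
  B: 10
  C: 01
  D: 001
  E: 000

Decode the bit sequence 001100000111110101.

Read left to right; each codeword is recognised as soon as it completes (prefix code):
  001→D | 10→B | 000→E | 01→C | 11→A | 11→A | 01→C | 01→C
Decoded message: DBECAACC

DBECAACC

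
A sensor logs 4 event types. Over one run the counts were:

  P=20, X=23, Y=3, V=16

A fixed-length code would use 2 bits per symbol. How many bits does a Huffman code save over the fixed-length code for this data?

Fixed-length: 2 bits × 62 symbols = 124 bits.
Huffman merges:
Y(3) + V(16) → 19
19 + P(20) → 39
X(23) + 39 → 62
Huffman total = 19 + 39 + 62 = 120 bits.
Saving = 124 − 120 = 4 bits.

4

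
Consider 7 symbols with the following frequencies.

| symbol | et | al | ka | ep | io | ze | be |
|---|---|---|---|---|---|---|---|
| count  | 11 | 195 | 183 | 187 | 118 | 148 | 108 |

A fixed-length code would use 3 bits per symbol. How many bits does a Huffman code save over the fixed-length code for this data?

Fixed-length: 3 bits × 950 symbols = 2850 bits.
Huffman merges:
merge et(11) and be(108): 119
merge io(118) and 119: 237
merge ze(148) and ka(183): 331
merge ep(187) and al(195): 382
merge 237 and 331: 568
merge 382 and 568: 950
Huffman total = 119 + 237 + 331 + 382 + 568 + 950 = 2587 bits.
Saving = 2850 − 2587 = 263 bits.

263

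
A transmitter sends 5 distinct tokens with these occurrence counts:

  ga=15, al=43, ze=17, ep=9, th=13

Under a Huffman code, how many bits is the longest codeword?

Merge the two lowest-weight nodes at each step:
merge ep(9) and th(13): 22
merge ga(15) and ze(17): 32
merge 22 and 32: 54
merge al(43) and 54: 97
The rarest symbols sit at the bottom; the longest codeword is 3 bits.

3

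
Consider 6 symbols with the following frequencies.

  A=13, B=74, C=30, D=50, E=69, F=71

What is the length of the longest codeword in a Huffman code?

4

Merge the two lowest-weight nodes at each step:
A(13) + C(30) → 43
43 + D(50) → 93
E(69) + F(71) → 140
B(74) + 93 → 167
140 + 167 → 307
The rarest symbols sit at the bottom; the longest codeword is 4 bits.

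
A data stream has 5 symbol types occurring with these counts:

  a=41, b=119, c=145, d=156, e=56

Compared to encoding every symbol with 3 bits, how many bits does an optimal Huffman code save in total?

Fixed-length: 3 bits × 517 symbols = 1551 bits.
Huffman merges:
a(41) + e(56) → 97
97 + b(119) → 216
c(145) + d(156) → 301
216 + 301 → 517
Huffman total = 97 + 216 + 301 + 517 = 1131 bits.
Saving = 1551 − 1131 = 420 bits.

420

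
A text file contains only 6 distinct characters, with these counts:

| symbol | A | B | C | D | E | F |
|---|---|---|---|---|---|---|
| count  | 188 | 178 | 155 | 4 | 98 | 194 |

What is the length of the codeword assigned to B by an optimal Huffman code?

Build the tree from the bottom:
D(4) + E(98) → 102
102 + C(155) → 257
B(178) + A(188) → 366
F(194) + 257 → 451
366 + 451 → 817
B sits 2 levels below the root, so its codeword is 2 bits.

2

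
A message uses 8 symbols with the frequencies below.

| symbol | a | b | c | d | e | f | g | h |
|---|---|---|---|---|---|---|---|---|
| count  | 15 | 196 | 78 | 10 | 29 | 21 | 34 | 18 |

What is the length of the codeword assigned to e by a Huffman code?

4

Repeatedly merge the two smallest:
d(10) + a(15) → 25
h(18) + f(21) → 39
25 + e(29) → 54
g(34) + 39 → 73
54 + 73 → 127
c(78) + 127 → 205
b(196) + 205 → 401
e's leaf is at depth 4, giving a 4-bit codeword.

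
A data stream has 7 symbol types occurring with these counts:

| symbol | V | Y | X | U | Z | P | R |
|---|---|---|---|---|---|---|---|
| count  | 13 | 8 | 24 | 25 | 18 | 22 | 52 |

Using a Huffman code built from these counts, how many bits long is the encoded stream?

430

Greedily combine the two least-frequent nodes:
combine Y(8), V(13) → 21
combine Z(18), 21 → 39
combine P(22), X(24) → 46
combine U(25), 39 → 64
combine 46, R(52) → 98
combine 64, 98 → 162
The encoded length is the sum of every internal node's weight: 21 + 39 + 46 + 64 + 98 + 162 = 430 bits.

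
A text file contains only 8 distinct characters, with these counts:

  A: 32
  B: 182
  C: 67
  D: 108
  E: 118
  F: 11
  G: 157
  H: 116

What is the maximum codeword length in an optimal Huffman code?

5

Merge the two lowest-weight nodes at each step:
merge F(11) and A(32): 43
merge 43 and C(67): 110
merge D(108) and 110: 218
merge H(116) and E(118): 234
merge G(157) and B(182): 339
merge 218 and 234: 452
merge 339 and 452: 791
The rarest symbols sit at the bottom; the longest codeword is 5 bits.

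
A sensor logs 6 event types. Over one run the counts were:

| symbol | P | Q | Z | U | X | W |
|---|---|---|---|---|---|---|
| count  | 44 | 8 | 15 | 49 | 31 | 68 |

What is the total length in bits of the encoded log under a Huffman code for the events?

Build the Huffman tree bottom-up:
merge Q(8) and Z(15): 23
merge 23 and X(31): 54
merge P(44) and U(49): 93
merge 54 and W(68): 122
merge 93 and 122: 215
The encoded length is the sum of every internal node's weight: 23 + 54 + 93 + 122 + 215 = 507 bits.

507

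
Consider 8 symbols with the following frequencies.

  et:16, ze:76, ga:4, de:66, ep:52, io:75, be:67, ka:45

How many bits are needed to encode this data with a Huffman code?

1137

Build the Huffman tree bottom-up:
merge ga(4) and et(16): 20
merge 20 and ka(45): 65
merge ep(52) and 65: 117
merge de(66) and be(67): 133
merge io(75) and ze(76): 151
merge 117 and 133: 250
merge 151 and 250: 401
Total encoded bits = sum of merged weights = 20 + 65 + 117 + 133 + 151 + 250 + 401 = 1137.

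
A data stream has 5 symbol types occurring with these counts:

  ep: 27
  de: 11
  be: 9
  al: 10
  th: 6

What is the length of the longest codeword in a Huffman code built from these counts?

Merge the two lowest-weight nodes at each step:
merge th(6) and be(9): 15
merge al(10) and de(11): 21
merge 15 and 21: 36
merge ep(27) and 36: 63
The rarest symbols sit at the bottom; the longest codeword is 3 bits.

3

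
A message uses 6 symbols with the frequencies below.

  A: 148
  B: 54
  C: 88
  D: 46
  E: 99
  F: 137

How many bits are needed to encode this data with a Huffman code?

1431

Greedily combine the two least-frequent nodes:
merge D(46) and B(54): 100
merge C(88) and E(99): 187
merge 100 and F(137): 237
merge A(148) and 187: 335
merge 237 and 335: 572
The encoded length is the sum of every internal node's weight: 100 + 187 + 237 + 335 + 572 = 1431 bits.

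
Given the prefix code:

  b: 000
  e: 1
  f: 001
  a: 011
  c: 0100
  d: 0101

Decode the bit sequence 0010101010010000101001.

Read left to right; each codeword is recognised as soon as it completes (prefix code):
  001→f | 0101→d | 0100→c | 1→e | 000→b | 0101→d | 001→f
Decoded message: fdcebdf

fdcebdf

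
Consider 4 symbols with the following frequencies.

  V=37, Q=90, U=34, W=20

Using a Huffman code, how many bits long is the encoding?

326

Build the Huffman tree bottom-up:
merge W(20) and U(34): 54
merge V(37) and 54: 91
merge Q(90) and 91: 181
The encoded length is the sum of every internal node's weight: 54 + 91 + 181 = 326 bits.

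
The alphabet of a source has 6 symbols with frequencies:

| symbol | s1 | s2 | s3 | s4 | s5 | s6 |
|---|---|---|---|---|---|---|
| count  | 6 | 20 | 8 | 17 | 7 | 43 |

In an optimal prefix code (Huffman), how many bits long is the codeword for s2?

Repeatedly merge the two smallest:
s1(6) + s5(7) → 13
s3(8) + 13 → 21
s4(17) + s2(20) → 37
21 + 37 → 58
s6(43) + 58 → 101
s2 sits 3 levels below the root, so its codeword is 3 bits.

3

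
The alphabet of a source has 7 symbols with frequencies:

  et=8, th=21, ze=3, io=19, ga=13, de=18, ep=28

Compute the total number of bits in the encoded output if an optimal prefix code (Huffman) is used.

292

Merge the two smallest weights repeatedly:
merge ze(3) and et(8): 11
merge 11 and ga(13): 24
merge de(18) and io(19): 37
merge th(21) and 24: 45
merge ep(28) and 37: 65
merge 45 and 65: 110
The encoded length is the sum of every internal node's weight: 11 + 24 + 37 + 45 + 65 + 110 = 292 bits.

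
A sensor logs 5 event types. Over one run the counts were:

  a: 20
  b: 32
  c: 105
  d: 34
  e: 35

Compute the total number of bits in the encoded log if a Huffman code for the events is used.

Greedily combine the two least-frequent nodes:
a(20) + b(32) → 52
d(34) + e(35) → 69
52 + 69 → 121
c(105) + 121 → 226
Total encoded bits = sum of merged weights = 52 + 69 + 121 + 226 = 468.

468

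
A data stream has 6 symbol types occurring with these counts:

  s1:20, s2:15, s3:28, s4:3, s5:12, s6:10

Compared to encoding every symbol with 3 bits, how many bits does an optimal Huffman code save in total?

Fixed-length: 3 bits × 88 symbols = 264 bits.
Huffman merges:
combine s4(3), s6(10) → 13
combine s5(12), 13 → 25
combine s2(15), s1(20) → 35
combine 25, s3(28) → 53
combine 35, 53 → 88
Huffman total = 13 + 25 + 35 + 53 + 88 = 214 bits.
Saving = 264 − 214 = 50 bits.

50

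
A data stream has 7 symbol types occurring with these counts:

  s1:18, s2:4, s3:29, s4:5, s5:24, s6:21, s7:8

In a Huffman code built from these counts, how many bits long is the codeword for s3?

Build the tree from the bottom:
merge s2(4) and s4(5): 9
merge s7(8) and 9: 17
merge 17 and s1(18): 35
merge s6(21) and s5(24): 45
merge s3(29) and 35: 64
merge 45 and 64: 109
s3's leaf is at depth 2, giving a 2-bit codeword.

2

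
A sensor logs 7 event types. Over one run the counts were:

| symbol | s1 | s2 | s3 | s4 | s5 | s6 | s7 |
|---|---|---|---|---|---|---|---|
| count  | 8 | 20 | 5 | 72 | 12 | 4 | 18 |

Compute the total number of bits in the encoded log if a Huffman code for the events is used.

Merge the two smallest weights repeatedly:
s6(4) + s3(5) → 9
s1(8) + 9 → 17
s5(12) + 17 → 29
s7(18) + s2(20) → 38
29 + 38 → 67
67 + s4(72) → 139
The encoded length is the sum of every internal node's weight: 9 + 17 + 29 + 38 + 67 + 139 = 299 bits.

299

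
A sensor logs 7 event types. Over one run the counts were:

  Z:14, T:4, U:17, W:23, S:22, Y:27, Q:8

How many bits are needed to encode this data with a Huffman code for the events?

307

Build the Huffman tree bottom-up:
combine T(4), Q(8) → 12
combine 12, Z(14) → 26
combine U(17), S(22) → 39
combine W(23), 26 → 49
combine Y(27), 39 → 66
combine 49, 66 → 115
Total encoded bits = sum of merged weights = 12 + 26 + 39 + 49 + 66 + 115 = 307.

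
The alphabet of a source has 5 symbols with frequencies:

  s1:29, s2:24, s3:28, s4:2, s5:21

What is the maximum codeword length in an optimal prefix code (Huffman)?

Merge the two lowest-weight nodes at each step:
combine s4(2), s5(21) → 23
combine 23, s2(24) → 47
combine s3(28), s1(29) → 57
combine 47, 57 → 104
The rarest symbols sit at the bottom; the longest codeword is 3 bits.

3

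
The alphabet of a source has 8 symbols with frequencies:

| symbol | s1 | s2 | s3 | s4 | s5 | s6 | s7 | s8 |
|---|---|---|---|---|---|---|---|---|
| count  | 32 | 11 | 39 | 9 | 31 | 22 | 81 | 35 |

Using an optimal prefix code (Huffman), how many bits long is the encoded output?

719

Merge the two smallest weights repeatedly:
combine s4(9), s2(11) → 20
combine 20, s6(22) → 42
combine s5(31), s1(32) → 63
combine s8(35), s3(39) → 74
combine 42, 63 → 105
combine 74, s7(81) → 155
combine 105, 155 → 260
The encoded length is the sum of every internal node's weight: 20 + 42 + 63 + 74 + 105 + 155 + 260 = 719 bits.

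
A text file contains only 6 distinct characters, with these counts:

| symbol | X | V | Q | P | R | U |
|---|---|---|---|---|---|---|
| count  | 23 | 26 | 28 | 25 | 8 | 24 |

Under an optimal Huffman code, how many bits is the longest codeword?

3

Merge the two lowest-weight nodes at each step:
R(8) + X(23) → 31
U(24) + P(25) → 49
V(26) + Q(28) → 54
31 + 49 → 80
54 + 80 → 134
The first pair merged (R, X) ends up deepest, at depth 3.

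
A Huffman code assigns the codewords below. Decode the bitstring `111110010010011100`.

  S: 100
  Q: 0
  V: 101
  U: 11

UUSSSUS

Read left to right; each codeword is recognised as soon as it completes (prefix code):
  11→U | 11→U | 100→S | 100→S | 100→S | 11→U | 100→S
Decoded message: UUSSSUS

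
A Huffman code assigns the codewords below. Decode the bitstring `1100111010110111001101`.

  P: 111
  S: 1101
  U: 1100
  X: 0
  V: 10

Read left to right; each codeword is recognised as soon as it completes (prefix code):
  1100→U | 111→P | 0→X | 10→V | 1101→S | 1100→U | 1101→S
Decoded message: UPXVSUS

UPXVSUS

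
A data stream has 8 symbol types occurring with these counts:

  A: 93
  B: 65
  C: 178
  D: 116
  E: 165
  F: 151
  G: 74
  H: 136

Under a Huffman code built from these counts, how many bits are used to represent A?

3

Repeatedly merge the two smallest:
merge B(65) and G(74): 139
merge A(93) and D(116): 209
merge H(136) and 139: 275
merge F(151) and E(165): 316
merge C(178) and 209: 387
merge 275 and 316: 591
merge 387 and 591: 978
The subtree containing A is merged 3 times, so code length = 3.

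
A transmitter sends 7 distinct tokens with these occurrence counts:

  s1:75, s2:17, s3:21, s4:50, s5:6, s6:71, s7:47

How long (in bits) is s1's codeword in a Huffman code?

Repeatedly merge the two smallest:
merge s5(6) and s2(17): 23
merge s3(21) and 23: 44
merge 44 and s7(47): 91
merge s4(50) and s6(71): 121
merge s1(75) and 91: 166
merge 121 and 166: 287
s1's leaf is at depth 2, giving a 2-bit codeword.

2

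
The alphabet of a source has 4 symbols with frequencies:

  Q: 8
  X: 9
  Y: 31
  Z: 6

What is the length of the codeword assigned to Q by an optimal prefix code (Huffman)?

3

Build the tree from the bottom:
merge Z(6) and Q(8): 14
merge X(9) and 14: 23
merge 23 and Y(31): 54
Q sits 3 levels below the root, so its codeword is 3 bits.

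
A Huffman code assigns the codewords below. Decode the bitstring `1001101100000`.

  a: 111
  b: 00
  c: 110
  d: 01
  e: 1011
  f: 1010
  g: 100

gccbb

Read left to right; each codeword is recognised as soon as it completes (prefix code):
  100→g | 110→c | 110→c | 00→b | 00→b
Decoded message: gccbb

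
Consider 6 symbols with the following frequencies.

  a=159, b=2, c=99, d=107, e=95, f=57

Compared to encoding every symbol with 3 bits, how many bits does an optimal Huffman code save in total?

306

Fixed-length: 3 bits × 519 symbols = 1557 bits.
Huffman merges:
b(2) + f(57) → 59
59 + e(95) → 154
c(99) + d(107) → 206
154 + a(159) → 313
206 + 313 → 519
Huffman total = 59 + 154 + 206 + 313 + 519 = 1251 bits.
Saving = 1557 − 1251 = 306 bits.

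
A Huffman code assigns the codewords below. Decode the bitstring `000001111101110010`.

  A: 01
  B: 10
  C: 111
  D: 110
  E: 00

EEACBCEB

Read left to right; each codeword is recognised as soon as it completes (prefix code):
  00→E | 00→E | 01→A | 111→C | 10→B | 111→C | 00→E | 10→B
Decoded message: EEACBCEB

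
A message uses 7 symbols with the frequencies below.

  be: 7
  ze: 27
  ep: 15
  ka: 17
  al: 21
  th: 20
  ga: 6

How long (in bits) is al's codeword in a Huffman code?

2

Build the tree from the bottom:
combine ga(6), be(7) → 13
combine 13, ep(15) → 28
combine ka(17), th(20) → 37
combine al(21), ze(27) → 48
combine 28, 37 → 65
combine 48, 65 → 113
al's leaf is at depth 2, giving a 2-bit codeword.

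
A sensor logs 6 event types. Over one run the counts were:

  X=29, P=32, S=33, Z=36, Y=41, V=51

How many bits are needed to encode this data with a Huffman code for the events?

Build the Huffman tree bottom-up:
combine X(29), P(32) → 61
combine S(33), Z(36) → 69
combine Y(41), V(51) → 92
combine 61, 69 → 130
combine 92, 130 → 222
The encoded length is the sum of every internal node's weight: 61 + 69 + 92 + 130 + 222 = 574 bits.

574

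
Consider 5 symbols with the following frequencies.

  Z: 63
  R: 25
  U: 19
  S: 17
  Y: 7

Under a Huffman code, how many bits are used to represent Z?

Repeatedly merge the two smallest:
Y(7) + S(17) → 24
U(19) + 24 → 43
R(25) + 43 → 68
Z(63) + 68 → 131
Z is merged only at the final step, so code length = 1.

1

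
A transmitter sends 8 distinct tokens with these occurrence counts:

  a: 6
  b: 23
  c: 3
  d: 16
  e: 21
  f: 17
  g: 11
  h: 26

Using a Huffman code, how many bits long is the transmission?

349

Greedily combine the two least-frequent nodes:
combine c(3), a(6) → 9
combine 9, g(11) → 20
combine d(16), f(17) → 33
combine 20, e(21) → 41
combine b(23), h(26) → 49
combine 33, 41 → 74
combine 49, 74 → 123
Each symbol's bit-cost is frequency × depth; summing gives 349 bits (equivalently 9 + 20 + 33 + 41 + 49 + 74 + 123).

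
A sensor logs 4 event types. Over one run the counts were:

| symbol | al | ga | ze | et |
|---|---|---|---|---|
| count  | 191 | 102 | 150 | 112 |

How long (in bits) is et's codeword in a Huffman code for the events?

2

Huffman merges, smallest pair first:
combine ga(102), et(112) → 214
combine ze(150), al(191) → 341
combine 214, 341 → 555
The subtree containing et is merged 2 times, so code length = 2.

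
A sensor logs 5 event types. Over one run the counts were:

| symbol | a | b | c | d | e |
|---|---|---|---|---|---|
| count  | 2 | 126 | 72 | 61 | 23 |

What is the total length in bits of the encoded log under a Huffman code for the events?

553

Merge the two smallest weights repeatedly:
merge a(2) and e(23): 25
merge 25 and d(61): 86
merge c(72) and 86: 158
merge b(126) and 158: 284
Each symbol's bit-cost is frequency × depth; summing gives 553 bits (equivalently 25 + 86 + 158 + 284).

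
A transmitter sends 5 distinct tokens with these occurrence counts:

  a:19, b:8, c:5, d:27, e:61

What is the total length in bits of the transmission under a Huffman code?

224

Merge the two smallest weights repeatedly:
combine c(5), b(8) → 13
combine 13, a(19) → 32
combine d(27), 32 → 59
combine 59, e(61) → 120
Each symbol's bit-cost is frequency × depth; summing gives 224 bits (equivalently 13 + 32 + 59 + 120).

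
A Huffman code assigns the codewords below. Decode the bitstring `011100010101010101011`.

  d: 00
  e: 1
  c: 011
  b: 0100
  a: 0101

cedaaac

Read left to right; each codeword is recognised as soon as it completes (prefix code):
  011→c | 1→e | 00→d | 0101→a | 0101→a | 0101→a | 011→c
Decoded message: cedaaac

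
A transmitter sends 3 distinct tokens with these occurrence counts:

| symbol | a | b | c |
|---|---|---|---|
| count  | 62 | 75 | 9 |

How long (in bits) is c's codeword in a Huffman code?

Repeatedly merge the two smallest:
c(9) + a(62) → 71
71 + b(75) → 146
The subtree containing c is merged 2 times, so code length = 2.

2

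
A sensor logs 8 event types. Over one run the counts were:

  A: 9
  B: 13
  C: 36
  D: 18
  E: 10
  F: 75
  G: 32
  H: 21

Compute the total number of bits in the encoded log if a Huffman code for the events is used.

581

Merge the two smallest weights repeatedly:
merge A(9) and E(10): 19
merge B(13) and D(18): 31
merge 19 and H(21): 40
merge 31 and G(32): 63
merge C(36) and 40: 76
merge 63 and F(75): 138
merge 76 and 138: 214
The encoded length is the sum of every internal node's weight: 19 + 31 + 40 + 63 + 76 + 138 + 214 = 581 bits.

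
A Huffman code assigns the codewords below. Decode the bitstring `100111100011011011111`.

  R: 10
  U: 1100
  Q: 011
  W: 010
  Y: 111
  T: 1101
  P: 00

Read left to right; each codeword is recognised as soon as it completes (prefix code):
  10→R | 011→Q | 1100→U | 011→Q | 011→Q | 011→Q | 111→Y
Decoded message: RQUQQQY

RQUQQQY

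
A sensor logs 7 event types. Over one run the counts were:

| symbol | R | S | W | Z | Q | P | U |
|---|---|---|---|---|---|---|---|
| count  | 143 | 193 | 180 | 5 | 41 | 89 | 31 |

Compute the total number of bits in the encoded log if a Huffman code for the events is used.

1643

Build the Huffman tree bottom-up:
merge Z(5) and U(31): 36
merge 36 and Q(41): 77
merge 77 and P(89): 166
merge R(143) and 166: 309
merge W(180) and S(193): 373
merge 309 and 373: 682
Each symbol's bit-cost is frequency × depth; summing gives 1643 bits (equivalently 36 + 77 + 166 + 309 + 373 + 682).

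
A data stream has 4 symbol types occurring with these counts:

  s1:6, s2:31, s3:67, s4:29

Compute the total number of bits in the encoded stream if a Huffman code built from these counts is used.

Merge the two smallest weights repeatedly:
combine s1(6), s4(29) → 35
combine s2(31), 35 → 66
combine 66, s3(67) → 133
The encoded length is the sum of every internal node's weight: 35 + 66 + 133 = 234 bits.

234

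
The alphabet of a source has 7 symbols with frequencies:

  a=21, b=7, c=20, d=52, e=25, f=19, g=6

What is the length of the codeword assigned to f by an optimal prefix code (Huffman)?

Repeatedly merge the two smallest:
g(6) + b(7) → 13
13 + f(19) → 32
c(20) + a(21) → 41
e(25) + 32 → 57
41 + d(52) → 93
57 + 93 → 150
f sits 3 levels below the root, so its codeword is 3 bits.

3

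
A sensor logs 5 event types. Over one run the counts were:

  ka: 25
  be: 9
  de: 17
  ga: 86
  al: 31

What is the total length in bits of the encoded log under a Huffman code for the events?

327

Build the Huffman tree bottom-up:
merge be(9) and de(17): 26
merge ka(25) and 26: 51
merge al(31) and 51: 82
merge 82 and ga(86): 168
Each symbol's bit-cost is frequency × depth; summing gives 327 bits (equivalently 26 + 51 + 82 + 168).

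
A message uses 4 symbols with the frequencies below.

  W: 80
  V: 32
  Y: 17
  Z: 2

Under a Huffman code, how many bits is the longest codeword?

Merge the two lowest-weight nodes at each step:
combine Z(2), Y(17) → 19
combine 19, V(32) → 51
combine 51, W(80) → 131
Maximum depth reached is 3.

3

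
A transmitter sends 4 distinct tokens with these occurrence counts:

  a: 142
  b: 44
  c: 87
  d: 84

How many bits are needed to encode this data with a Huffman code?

Greedily combine the two least-frequent nodes:
b(44) + d(84) → 128
c(87) + 128 → 215
a(142) + 215 → 357
Total encoded bits = sum of merged weights = 128 + 215 + 357 = 700.

700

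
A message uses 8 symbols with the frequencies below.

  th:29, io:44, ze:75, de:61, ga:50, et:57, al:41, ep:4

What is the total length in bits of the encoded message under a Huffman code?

1041

Build the Huffman tree bottom-up:
combine ep(4), th(29) → 33
combine 33, al(41) → 74
combine io(44), ga(50) → 94
combine et(57), de(61) → 118
combine 74, ze(75) → 149
combine 94, 118 → 212
combine 149, 212 → 361
Each symbol's bit-cost is frequency × depth; summing gives 1041 bits (equivalently 33 + 74 + 94 + 118 + 149 + 212 + 361).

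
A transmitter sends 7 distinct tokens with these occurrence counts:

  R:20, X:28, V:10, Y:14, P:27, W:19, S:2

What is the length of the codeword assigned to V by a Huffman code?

Huffman merges, smallest pair first:
combine S(2), V(10) → 12
combine 12, Y(14) → 26
combine W(19), R(20) → 39
combine 26, P(27) → 53
combine X(28), 39 → 67
combine 53, 67 → 120
The subtree containing V is merged 4 times, so code length = 4.

4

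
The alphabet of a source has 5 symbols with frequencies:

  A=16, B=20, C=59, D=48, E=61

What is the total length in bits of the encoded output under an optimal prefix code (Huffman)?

444

Build the Huffman tree bottom-up:
combine A(16), B(20) → 36
combine 36, D(48) → 84
combine C(59), E(61) → 120
combine 84, 120 → 204
Each symbol's bit-cost is frequency × depth; summing gives 444 bits (equivalently 36 + 84 + 120 + 204).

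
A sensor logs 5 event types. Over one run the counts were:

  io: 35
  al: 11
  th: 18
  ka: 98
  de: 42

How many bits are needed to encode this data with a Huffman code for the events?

403

Greedily combine the two least-frequent nodes:
merge al(11) and th(18): 29
merge 29 and io(35): 64
merge de(42) and 64: 106
merge ka(98) and 106: 204
Total encoded bits = sum of merged weights = 29 + 64 + 106 + 204 = 403.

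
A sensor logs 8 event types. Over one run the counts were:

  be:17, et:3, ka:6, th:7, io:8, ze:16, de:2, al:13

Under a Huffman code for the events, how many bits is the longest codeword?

5

Merge the two lowest-weight nodes at each step:
de(2) + et(3) → 5
5 + ka(6) → 11
th(7) + io(8) → 15
11 + al(13) → 24
15 + ze(16) → 31
be(17) + 24 → 41
31 + 41 → 72
Maximum depth reached is 5.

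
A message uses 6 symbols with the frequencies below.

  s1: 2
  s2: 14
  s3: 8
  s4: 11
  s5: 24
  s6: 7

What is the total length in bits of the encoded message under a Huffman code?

158

Greedily combine the two least-frequent nodes:
merge s1(2) and s6(7): 9
merge s3(8) and 9: 17
merge s4(11) and s2(14): 25
merge 17 and s5(24): 41
merge 25 and 41: 66
The encoded length is the sum of every internal node's weight: 9 + 17 + 25 + 41 + 66 = 158 bits.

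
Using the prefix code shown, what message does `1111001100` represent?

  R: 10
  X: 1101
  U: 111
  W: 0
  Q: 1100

URWQ

Read left to right; each codeword is recognised as soon as it completes (prefix code):
  111→U | 10→R | 0→W | 1100→Q
Decoded message: URWQ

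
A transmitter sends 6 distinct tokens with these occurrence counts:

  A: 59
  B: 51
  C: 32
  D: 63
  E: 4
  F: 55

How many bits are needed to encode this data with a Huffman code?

651

Greedily combine the two least-frequent nodes:
combine E(4), C(32) → 36
combine 36, B(51) → 87
combine F(55), A(59) → 114
combine D(63), 87 → 150
combine 114, 150 → 264
Total encoded bits = sum of merged weights = 36 + 87 + 114 + 150 + 264 = 651.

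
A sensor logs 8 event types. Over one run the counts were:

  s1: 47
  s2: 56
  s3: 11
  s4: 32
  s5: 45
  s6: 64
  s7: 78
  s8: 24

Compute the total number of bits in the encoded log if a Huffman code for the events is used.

Build the Huffman tree bottom-up:
merge s3(11) and s8(24): 35
merge s4(32) and 35: 67
merge s5(45) and s1(47): 92
merge s2(56) and s6(64): 120
merge 67 and s7(78): 145
merge 92 and 120: 212
merge 145 and 212: 357
The encoded length is the sum of every internal node's weight: 35 + 67 + 92 + 120 + 145 + 212 + 357 = 1028 bits.

1028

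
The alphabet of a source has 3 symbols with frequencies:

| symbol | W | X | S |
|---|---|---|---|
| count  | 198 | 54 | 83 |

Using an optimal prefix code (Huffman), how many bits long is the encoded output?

Merge the two smallest weights repeatedly:
X(54) + S(83) → 137
137 + W(198) → 335
The encoded length is the sum of every internal node's weight: 137 + 335 = 472 bits.

472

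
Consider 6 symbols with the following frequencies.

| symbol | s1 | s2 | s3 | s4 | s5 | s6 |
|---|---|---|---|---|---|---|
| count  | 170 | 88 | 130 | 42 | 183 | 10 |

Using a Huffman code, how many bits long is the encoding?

Merge the two smallest weights repeatedly:
s6(10) + s4(42) → 52
52 + s2(88) → 140
s3(130) + 140 → 270
s1(170) + s5(183) → 353
270 + 353 → 623
Total encoded bits = sum of merged weights = 52 + 140 + 270 + 353 + 623 = 1438.

1438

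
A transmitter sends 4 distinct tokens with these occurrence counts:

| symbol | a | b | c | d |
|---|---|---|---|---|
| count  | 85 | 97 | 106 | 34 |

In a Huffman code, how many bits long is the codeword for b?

2

Build the tree from the bottom:
combine d(34), a(85) → 119
combine b(97), c(106) → 203
combine 119, 203 → 322
b sits 2 levels below the root, so its codeword is 2 bits.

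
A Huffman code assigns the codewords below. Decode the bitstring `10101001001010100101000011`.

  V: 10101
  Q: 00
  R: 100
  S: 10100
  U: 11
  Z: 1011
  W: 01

Read left to right; each codeword is recognised as soon as it completes (prefix code):
  10101→V | 00→Q | 100→R | 10101→V | 00→Q | 10100→S | 00→Q | 11→U
Decoded message: VQRVQSQU

VQRVQSQU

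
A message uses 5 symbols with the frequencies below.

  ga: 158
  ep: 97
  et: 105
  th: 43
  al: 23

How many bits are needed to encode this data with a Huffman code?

918

Build the Huffman tree bottom-up:
merge al(23) and th(43): 66
merge 66 and ep(97): 163
merge et(105) and ga(158): 263
merge 163 and 263: 426
The encoded length is the sum of every internal node's weight: 66 + 163 + 263 + 426 = 918 bits.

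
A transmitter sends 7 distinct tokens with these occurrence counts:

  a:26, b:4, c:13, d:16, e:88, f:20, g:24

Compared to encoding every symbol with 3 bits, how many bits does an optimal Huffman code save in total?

126

Fixed-length: 3 bits × 191 symbols = 573 bits.
Huffman merges:
merge b(4) and c(13): 17
merge d(16) and 17: 33
merge f(20) and g(24): 44
merge a(26) and 33: 59
merge 44 and 59: 103
merge e(88) and 103: 191
Huffman total = 17 + 33 + 44 + 59 + 103 + 191 = 447 bits.
Saving = 573 − 447 = 126 bits.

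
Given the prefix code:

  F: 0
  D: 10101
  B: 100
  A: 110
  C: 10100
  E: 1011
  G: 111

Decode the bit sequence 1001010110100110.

Read left to right; each codeword is recognised as soon as it completes (prefix code):
  100→B | 10101→D | 10100→C | 110→A
Decoded message: BDCA

BDCA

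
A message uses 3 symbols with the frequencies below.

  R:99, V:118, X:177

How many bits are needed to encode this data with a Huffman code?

611

Greedily combine the two least-frequent nodes:
merge R(99) and V(118): 217
merge X(177) and 217: 394
Total encoded bits = sum of merged weights = 217 + 394 = 611.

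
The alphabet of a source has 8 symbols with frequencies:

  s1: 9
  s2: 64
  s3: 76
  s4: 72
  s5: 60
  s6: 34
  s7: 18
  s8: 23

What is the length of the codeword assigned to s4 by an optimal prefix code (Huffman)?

2

Build the tree from the bottom:
merge s1(9) and s7(18): 27
merge s8(23) and 27: 50
merge s6(34) and 50: 84
merge s5(60) and s2(64): 124
merge s4(72) and s3(76): 148
merge 84 and 124: 208
merge 148 and 208: 356
The subtree containing s4 is merged 2 times, so code length = 2.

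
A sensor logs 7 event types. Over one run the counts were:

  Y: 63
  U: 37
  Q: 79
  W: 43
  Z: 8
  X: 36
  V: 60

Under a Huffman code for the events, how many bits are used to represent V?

Huffman merges, smallest pair first:
combine Z(8), X(36) → 44
combine U(37), W(43) → 80
combine 44, V(60) → 104
combine Y(63), Q(79) → 142
combine 80, 104 → 184
combine 142, 184 → 326
V's leaf is at depth 3, giving a 3-bit codeword.

3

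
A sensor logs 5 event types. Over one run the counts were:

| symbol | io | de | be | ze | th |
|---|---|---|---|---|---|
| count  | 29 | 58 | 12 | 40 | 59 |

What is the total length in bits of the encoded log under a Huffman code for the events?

Merge the two smallest weights repeatedly:
combine be(12), io(29) → 41
combine ze(40), 41 → 81
combine de(58), th(59) → 117
combine 81, 117 → 198
The encoded length is the sum of every internal node's weight: 41 + 81 + 117 + 198 = 437 bits.

437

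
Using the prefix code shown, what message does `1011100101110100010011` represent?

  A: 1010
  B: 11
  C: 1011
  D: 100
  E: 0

CDCAEEDB

Read left to right; each codeword is recognised as soon as it completes (prefix code):
  1011→C | 100→D | 1011→C | 1010→A | 0→E | 0→E | 100→D | 11→B
Decoded message: CDCAEEDB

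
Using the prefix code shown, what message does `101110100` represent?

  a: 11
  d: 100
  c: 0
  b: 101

bacd

Read left to right; each codeword is recognised as soon as it completes (prefix code):
  101→b | 11→a | 0→c | 100→d
Decoded message: bacd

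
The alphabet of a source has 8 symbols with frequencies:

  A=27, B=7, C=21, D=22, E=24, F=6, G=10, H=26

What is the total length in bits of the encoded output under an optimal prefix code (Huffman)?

412

Merge the two smallest weights repeatedly:
merge F(6) and B(7): 13
merge G(10) and 13: 23
merge C(21) and D(22): 43
merge 23 and E(24): 47
merge H(26) and A(27): 53
merge 43 and 47: 90
merge 53 and 90: 143
The encoded length is the sum of every internal node's weight: 13 + 23 + 43 + 47 + 53 + 90 + 143 = 412 bits.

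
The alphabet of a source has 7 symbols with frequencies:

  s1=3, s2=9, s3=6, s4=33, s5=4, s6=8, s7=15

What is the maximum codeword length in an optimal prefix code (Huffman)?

Merge the two lowest-weight nodes at each step:
combine s1(3), s5(4) → 7
combine s3(6), 7 → 13
combine s6(8), s2(9) → 17
combine 13, s7(15) → 28
combine 17, 28 → 45
combine s4(33), 45 → 78
Maximum depth reached is 5.

5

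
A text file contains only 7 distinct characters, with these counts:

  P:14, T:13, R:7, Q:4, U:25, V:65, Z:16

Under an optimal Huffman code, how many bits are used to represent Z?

Build the tree from the bottom:
combine Q(4), R(7) → 11
combine 11, T(13) → 24
combine P(14), Z(16) → 30
combine 24, U(25) → 49
combine 30, 49 → 79
combine V(65), 79 → 144
Z sits 3 levels below the root, so its codeword is 3 bits.

3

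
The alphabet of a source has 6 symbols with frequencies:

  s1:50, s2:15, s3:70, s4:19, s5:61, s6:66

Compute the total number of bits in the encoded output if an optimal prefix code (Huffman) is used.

Build the Huffman tree bottom-up:
combine s2(15), s4(19) → 34
combine 34, s1(50) → 84
combine s5(61), s6(66) → 127
combine s3(70), 84 → 154
combine 127, 154 → 281
Total encoded bits = sum of merged weights = 34 + 84 + 127 + 154 + 281 = 680.

680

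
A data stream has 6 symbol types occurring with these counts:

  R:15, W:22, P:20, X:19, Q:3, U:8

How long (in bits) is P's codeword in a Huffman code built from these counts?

2

Build the tree from the bottom:
combine Q(3), U(8) → 11
combine 11, R(15) → 26
combine X(19), P(20) → 39
combine W(22), 26 → 48
combine 39, 48 → 87
The subtree containing P is merged 2 times, so code length = 2.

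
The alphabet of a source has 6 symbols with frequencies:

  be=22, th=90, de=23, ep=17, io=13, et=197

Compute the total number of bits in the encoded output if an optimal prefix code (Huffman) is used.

677

Greedily combine the two least-frequent nodes:
io(13) + ep(17) → 30
be(22) + de(23) → 45
30 + 45 → 75
75 + th(90) → 165
165 + et(197) → 362
Total encoded bits = sum of merged weights = 30 + 45 + 75 + 165 + 362 = 677.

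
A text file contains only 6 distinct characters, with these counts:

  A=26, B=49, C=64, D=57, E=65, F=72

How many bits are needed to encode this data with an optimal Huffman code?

Greedily combine the two least-frequent nodes:
A(26) + B(49) → 75
D(57) + C(64) → 121
E(65) + F(72) → 137
75 + 121 → 196
137 + 196 → 333
Total encoded bits = sum of merged weights = 75 + 121 + 137 + 196 + 333 = 862.

862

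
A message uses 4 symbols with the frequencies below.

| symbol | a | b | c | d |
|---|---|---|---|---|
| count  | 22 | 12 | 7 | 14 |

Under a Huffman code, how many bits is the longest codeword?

3

Merge the two lowest-weight nodes at each step:
c(7) + b(12) → 19
d(14) + 19 → 33
a(22) + 33 → 55
The rarest symbols sit at the bottom; the longest codeword is 3 bits.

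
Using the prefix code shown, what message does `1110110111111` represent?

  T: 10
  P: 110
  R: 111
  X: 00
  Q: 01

Read left to right; each codeword is recognised as soon as it completes (prefix code):
  111→R | 01→Q | 10→T | 111→R | 111→R
Decoded message: RQTRR

RQTRR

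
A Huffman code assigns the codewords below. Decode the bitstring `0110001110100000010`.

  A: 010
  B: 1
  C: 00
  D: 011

DCDBACCA

Read left to right; each codeword is recognised as soon as it completes (prefix code):
  011→D | 00→C | 011→D | 1→B | 010→A | 00→C | 00→C | 010→A
Decoded message: DCDBACCA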